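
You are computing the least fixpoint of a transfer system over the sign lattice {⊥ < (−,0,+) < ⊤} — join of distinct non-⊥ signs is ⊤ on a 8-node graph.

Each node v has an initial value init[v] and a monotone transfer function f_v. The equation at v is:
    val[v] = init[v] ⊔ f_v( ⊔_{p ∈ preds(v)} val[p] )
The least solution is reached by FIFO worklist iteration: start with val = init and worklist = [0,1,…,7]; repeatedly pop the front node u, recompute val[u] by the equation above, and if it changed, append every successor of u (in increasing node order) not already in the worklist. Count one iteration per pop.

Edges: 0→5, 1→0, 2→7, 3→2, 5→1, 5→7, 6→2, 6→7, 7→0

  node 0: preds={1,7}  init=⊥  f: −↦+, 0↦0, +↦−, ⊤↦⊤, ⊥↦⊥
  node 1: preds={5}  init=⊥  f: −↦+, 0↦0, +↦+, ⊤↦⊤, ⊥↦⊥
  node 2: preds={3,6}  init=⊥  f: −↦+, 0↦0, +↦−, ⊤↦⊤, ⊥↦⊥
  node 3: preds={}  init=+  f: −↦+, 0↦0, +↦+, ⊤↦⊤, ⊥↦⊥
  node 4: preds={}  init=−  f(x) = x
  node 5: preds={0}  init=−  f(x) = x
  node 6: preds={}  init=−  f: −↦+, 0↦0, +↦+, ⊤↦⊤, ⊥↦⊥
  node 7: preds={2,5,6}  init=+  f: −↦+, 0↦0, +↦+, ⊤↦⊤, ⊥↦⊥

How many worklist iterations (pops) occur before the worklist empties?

Iteration log — 13 steps:
  step 1. node 0  ⊔preds=+  new=−  old=⊥  +wl: 
  step 2. node 1  ⊔preds=−  new=+  old=⊥  +wl: 0
  step 3. node 2  ⊔preds=⊤  new=⊤  old=⊥  +wl: 
  step 4. node 3  ⊔preds=⊥  new=+  stable
  step 5. node 4  ⊔preds=⊥  new=−  stable
  step 6. node 5  ⊔preds=−  new=−  stable
  step 7. node 6  ⊔preds=⊥  new=−  stable
  step 8. node 7  ⊔preds=⊤  new=⊤  old=+  +wl: 
  step 9. node 0  ⊔preds=⊤  new=⊤  old=−  +wl: 5
  step 10. node 5  ⊔preds=⊤  new=⊤  old=−  +wl: 1,7
  step 11. node 1  ⊔preds=⊤  new=⊤  old=+  +wl: 0
  step 12. node 7  ⊔preds=⊤  new=⊤  stable
  step 13. node 0  ⊔preds=⊤  new=⊤  stable

Least fixpoint reached:
  node 0: ⊤
  node 1: ⊤
  node 2: ⊤
  node 3: +
  node 4: −
  node 5: ⊤
  node 6: −
  node 7: ⊤

13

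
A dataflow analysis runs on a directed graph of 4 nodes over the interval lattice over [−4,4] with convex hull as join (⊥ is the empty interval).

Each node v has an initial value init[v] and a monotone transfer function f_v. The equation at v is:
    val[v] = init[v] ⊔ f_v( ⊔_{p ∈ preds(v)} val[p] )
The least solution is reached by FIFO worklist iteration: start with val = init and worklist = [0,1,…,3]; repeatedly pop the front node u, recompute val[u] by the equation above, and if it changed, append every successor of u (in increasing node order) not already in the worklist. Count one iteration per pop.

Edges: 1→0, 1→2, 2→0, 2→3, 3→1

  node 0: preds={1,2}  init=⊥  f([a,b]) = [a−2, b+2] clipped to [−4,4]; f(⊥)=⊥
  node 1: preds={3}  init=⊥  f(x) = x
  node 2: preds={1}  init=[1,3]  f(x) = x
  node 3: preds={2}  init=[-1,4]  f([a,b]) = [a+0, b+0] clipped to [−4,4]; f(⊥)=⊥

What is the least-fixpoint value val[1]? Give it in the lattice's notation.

Trace (5 dequeues):
  [1] u=0 | in [1,3] | out [-1,4] | prev ⊥ | push {}
  [2] u=1 | in [-1,4] | out [-1,4] | prev ⊥ | push {0}
  [3] u=2 | in [-1,4] | out [-1,4] | prev [1,3] | push {}
  [4] u=3 | in [-1,4] | out [-1,4] | ==
  [5] u=0 | in [-1,4] | out [-3,4] | prev [-1,4] | push {}

Converged values:
  [0] [-3,4]
  [1] [-1,4]
  [2] [-1,4]
  [3] [-1,4]

[-1,4]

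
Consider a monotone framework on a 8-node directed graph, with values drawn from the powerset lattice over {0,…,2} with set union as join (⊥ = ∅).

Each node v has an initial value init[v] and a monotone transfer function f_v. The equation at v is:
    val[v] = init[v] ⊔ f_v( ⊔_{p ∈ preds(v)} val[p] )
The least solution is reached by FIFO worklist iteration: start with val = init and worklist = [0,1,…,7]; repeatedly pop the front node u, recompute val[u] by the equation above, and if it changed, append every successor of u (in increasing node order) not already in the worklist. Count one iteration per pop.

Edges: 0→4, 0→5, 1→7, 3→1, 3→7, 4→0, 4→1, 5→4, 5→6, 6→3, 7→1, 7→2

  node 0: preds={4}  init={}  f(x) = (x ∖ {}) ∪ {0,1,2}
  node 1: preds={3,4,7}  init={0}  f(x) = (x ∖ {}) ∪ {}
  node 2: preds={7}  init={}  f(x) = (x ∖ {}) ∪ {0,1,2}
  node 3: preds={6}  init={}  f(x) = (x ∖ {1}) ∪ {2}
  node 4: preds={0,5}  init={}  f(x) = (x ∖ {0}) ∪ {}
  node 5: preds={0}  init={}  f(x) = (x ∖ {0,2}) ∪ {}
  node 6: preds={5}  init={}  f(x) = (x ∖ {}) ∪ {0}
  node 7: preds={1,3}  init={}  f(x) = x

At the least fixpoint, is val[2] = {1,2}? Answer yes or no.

Iteration log — 16 steps:
  step 1. node 0  ⊔preds={}  new={0,1,2}  old={}  +wl: 
  step 2. node 1  ⊔preds={}  new={0}  stable
  step 3. node 2  ⊔preds={}  new={0,1,2}  old={}  +wl: 
  step 4. node 3  ⊔preds={}  new={2}  old={}  +wl: 1
  step 5. node 4  ⊔preds={0,1,2}  new={1,2}  old={}  +wl: 0
  step 6. node 5  ⊔preds={0,1,2}  new={1}  old={}  +wl: 4
  step 7. node 6  ⊔preds={1}  new={0,1}  old={}  +wl: 3
  step 8. node 7  ⊔preds={0,2}  new={0,2}  old={}  +wl: 2
  step 9. node 1  ⊔preds={0,1,2}  new={0,1,2}  old={0}  +wl: 7
  step 10. node 0  ⊔preds={1,2}  new={0,1,2}  stable
  step 11. node 4  ⊔preds={0,1,2}  new={1,2}  stable
  step 12. node 3  ⊔preds={0,1}  new={0,2}  old={2}  +wl: 1
  step 13. node 2  ⊔preds={0,2}  new={0,1,2}  stable
  step 14. node 7  ⊔preds={0,1,2}  new={0,1,2}  old={0,2}  +wl: 2
  step 15. node 1  ⊔preds={0,1,2}  new={0,1,2}  stable
  step 16. node 2  ⊔preds={0,1,2}  new={0,1,2}  stable

Least fixpoint reached:
  node 0: {0,1,2}
  node 1: {0,1,2}
  node 2: {0,1,2}
  node 3: {0,2}
  node 4: {1,2}
  node 5: {1}
  node 6: {0,1}
  node 7: {0,1,2}

no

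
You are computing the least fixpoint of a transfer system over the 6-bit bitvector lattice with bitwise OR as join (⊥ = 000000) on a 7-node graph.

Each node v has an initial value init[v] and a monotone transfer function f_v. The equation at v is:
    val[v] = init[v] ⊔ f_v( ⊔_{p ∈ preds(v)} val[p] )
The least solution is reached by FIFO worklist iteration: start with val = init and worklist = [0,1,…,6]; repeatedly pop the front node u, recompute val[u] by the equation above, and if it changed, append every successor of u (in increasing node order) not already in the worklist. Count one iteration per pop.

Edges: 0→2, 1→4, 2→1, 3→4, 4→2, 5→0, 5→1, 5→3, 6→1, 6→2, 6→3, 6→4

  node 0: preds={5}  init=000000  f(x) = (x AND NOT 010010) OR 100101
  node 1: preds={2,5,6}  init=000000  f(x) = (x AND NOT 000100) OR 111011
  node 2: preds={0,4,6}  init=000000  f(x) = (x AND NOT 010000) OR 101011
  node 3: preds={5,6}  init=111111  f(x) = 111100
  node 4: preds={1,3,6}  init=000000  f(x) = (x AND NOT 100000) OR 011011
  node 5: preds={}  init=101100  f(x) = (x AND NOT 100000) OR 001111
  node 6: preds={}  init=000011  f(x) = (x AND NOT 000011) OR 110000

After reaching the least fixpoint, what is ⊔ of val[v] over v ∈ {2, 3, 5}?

Worklist (12 pops):
  #1 pop 0: in=101100 → 101101 (was 000000); enqueue []
  #2 pop 1: in=101111 → 111011 (was 000000); enqueue []
  #3 pop 2: in=101111 → 101111 (was 000000); enqueue [1]
  #4 pop 3: in=101111 → 111111 (no change)
  #5 pop 4: in=111111 → 011111 (was 000000); enqueue [2]
  #6 pop 5: in=000000 → 101111 (was 101100); enqueue [0,3]
  #7 pop 6: in=000000 → 110011 (was 000011); enqueue [4]
  #8 pop 1: in=111111 → 111011 (no change)
  #9 pop 2: in=111111 → 101111 (no change)
  #10 pop 0: in=101111 → 101101 (no change)
  #11 pop 3: in=111111 → 111111 (no change)
  #12 pop 4: in=111111 → 011111 (no change)

Fixpoint:
  val[0] = 101101
  val[1] = 111011
  val[2] = 101111
  val[3] = 111111
  val[4] = 011111
  val[5] = 101111
  val[6] = 110011

111111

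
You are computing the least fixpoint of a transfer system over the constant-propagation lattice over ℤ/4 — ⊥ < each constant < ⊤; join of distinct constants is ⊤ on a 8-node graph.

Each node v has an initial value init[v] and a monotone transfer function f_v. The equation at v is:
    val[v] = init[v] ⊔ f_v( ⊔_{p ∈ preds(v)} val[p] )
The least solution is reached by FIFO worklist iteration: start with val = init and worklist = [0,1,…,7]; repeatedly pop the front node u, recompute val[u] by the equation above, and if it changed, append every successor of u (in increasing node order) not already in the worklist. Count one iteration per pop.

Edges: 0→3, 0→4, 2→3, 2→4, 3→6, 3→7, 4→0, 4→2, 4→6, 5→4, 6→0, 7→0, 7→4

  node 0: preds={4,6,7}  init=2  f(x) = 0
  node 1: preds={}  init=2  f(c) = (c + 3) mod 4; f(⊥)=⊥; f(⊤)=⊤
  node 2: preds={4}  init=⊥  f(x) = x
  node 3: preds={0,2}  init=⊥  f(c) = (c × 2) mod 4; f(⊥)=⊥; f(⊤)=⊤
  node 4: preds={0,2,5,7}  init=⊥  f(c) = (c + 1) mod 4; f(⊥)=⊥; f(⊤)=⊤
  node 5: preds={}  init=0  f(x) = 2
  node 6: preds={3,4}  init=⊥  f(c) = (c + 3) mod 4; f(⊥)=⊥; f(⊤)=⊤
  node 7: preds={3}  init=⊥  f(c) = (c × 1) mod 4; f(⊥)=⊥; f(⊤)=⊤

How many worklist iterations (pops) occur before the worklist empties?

Iteration log — 12 steps:
  step 1. node 0  ⊔preds=⊥  new=⊤  old=2  +wl: 
  step 2. node 1  ⊔preds=⊥  new=2  stable
  step 3. node 2  ⊔preds=⊥  new=⊥  stable
  step 4. node 3  ⊔preds=⊤  new=⊤  old=⊥  +wl: 
  step 5. node 4  ⊔preds=⊤  new=⊤  old=⊥  +wl: 0,2
  step 6. node 5  ⊔preds=⊥  new=⊤  old=0  +wl: 4
  step 7. node 6  ⊔preds=⊤  new=⊤  old=⊥  +wl: 
  step 8. node 7  ⊔preds=⊤  new=⊤  old=⊥  +wl: 
  step 9. node 0  ⊔preds=⊤  new=⊤  stable
  step 10. node 2  ⊔preds=⊤  new=⊤  old=⊥  +wl: 3
  step 11. node 4  ⊔preds=⊤  new=⊤  stable
  step 12. node 3  ⊔preds=⊤  new=⊤  stable

Least fixpoint reached:
  node 0: ⊤
  node 1: 2
  node 2: ⊤
  node 3: ⊤
  node 4: ⊤
  node 5: ⊤
  node 6: ⊤
  node 7: ⊤

12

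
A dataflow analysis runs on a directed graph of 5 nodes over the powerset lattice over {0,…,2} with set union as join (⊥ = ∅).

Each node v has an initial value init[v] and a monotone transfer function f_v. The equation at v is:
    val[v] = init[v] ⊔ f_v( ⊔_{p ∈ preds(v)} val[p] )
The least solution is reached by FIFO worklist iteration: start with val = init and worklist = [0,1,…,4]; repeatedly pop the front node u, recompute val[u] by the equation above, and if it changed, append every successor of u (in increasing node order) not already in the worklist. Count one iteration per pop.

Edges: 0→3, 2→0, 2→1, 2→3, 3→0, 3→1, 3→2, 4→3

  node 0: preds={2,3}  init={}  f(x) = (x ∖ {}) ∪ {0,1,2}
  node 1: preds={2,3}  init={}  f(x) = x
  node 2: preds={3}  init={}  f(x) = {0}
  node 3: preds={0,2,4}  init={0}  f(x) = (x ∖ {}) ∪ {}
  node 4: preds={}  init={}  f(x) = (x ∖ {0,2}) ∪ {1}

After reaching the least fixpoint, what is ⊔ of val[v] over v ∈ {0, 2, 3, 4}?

Trace (9 dequeues):
  [1] u=0 | in {0} | out {0,1,2} | prev {} | push {}
  [2] u=1 | in {0} | out {0} | prev {} | push {}
  [3] u=2 | in {0} | out {0} | prev {} | push {0,1}
  [4] u=3 | in {0,1,2} | out {0,1,2} | prev {0} | push {2}
  [5] u=4 | in {} | out {1} | prev {} | push {3}
  [6] u=0 | in {0,1,2} | out {0,1,2} | ==
  [7] u=1 | in {0,1,2} | out {0,1,2} | prev {0} | push {}
  [8] u=2 | in {0,1,2} | out {0} | ==
  [9] u=3 | in {0,1,2} | out {0,1,2} | ==

Converged values:
  [0] {0,1,2}
  [1] {0,1,2}
  [2] {0}
  [3] {0,1,2}
  [4] {1}

{0,1,2}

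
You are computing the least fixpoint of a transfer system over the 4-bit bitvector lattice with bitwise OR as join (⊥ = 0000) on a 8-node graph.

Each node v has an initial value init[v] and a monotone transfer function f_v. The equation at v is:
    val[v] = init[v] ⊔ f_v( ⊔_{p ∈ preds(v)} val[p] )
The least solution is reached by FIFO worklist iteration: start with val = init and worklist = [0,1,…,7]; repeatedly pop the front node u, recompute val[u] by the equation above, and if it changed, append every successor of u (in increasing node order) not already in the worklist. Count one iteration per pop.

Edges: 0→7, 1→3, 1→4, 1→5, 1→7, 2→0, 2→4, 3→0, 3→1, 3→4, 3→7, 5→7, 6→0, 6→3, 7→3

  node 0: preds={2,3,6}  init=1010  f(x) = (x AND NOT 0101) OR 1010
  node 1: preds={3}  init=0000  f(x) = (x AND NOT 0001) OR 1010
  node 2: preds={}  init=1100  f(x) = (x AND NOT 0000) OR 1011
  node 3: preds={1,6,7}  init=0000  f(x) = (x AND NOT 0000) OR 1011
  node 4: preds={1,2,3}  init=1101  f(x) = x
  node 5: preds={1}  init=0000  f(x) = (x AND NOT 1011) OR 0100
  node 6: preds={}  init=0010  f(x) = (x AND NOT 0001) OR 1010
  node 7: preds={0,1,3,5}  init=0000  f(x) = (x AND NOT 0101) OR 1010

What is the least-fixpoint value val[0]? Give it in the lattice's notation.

Trace (11 dequeues):
  [1] u=0 | in 1110 | out 1010 | ==
  [2] u=1 | in 0000 | out 1010 | prev 0000 | push {}
  [3] u=2 | in 0000 | out 1111 | prev 1100 | push {0}
  [4] u=3 | in 1010 | out 1011 | prev 0000 | push {1}
  [5] u=4 | in 1111 | out 1111 | prev 1101 | push {}
  [6] u=5 | in 1010 | out 0100 | prev 0000 | push {}
  [7] u=6 | in 0000 | out 1010 | prev 0010 | push {3}
  [8] u=7 | in 1111 | out 1010 | prev 0000 | push {}
  [9] u=0 | in 1111 | out 1010 | ==
  [10] u=1 | in 1011 | out 1010 | ==
  [11] u=3 | in 1010 | out 1011 | ==

Converged values:
  [0] 1010
  [1] 1010
  [2] 1111
  [3] 1011
  [4] 1111
  [5] 0100
  [6] 1010
  [7] 1010

1010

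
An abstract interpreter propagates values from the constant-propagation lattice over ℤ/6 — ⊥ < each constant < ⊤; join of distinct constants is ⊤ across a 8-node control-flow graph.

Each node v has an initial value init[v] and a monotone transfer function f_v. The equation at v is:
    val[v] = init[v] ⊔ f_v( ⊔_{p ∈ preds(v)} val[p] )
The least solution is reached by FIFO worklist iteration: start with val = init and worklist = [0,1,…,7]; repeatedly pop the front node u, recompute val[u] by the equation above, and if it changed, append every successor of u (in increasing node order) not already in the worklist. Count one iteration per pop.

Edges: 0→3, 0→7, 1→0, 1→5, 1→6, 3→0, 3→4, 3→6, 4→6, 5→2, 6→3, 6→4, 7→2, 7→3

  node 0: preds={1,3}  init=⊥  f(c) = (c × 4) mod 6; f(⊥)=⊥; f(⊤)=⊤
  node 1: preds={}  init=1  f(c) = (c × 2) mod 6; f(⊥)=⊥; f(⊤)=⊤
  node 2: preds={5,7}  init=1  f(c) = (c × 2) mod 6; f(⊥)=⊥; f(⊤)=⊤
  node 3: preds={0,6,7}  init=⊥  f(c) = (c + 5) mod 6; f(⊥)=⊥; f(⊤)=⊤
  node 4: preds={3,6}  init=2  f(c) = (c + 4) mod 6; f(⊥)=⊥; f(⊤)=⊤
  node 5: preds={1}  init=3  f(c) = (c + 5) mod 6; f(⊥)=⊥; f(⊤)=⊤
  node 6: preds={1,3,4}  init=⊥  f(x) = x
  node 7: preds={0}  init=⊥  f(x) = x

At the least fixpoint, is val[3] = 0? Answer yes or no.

no

Trace (17 dequeues):
  [1] u=0 | in 1 | out 4 | prev ⊥ | push {}
  [2] u=1 | in ⊥ | out 1 | ==
  [3] u=2 | in 3 | out ⊤ | prev 1 | push {}
  [4] u=3 | in 4 | out 3 | prev ⊥ | push {0}
  [5] u=4 | in 3 | out ⊤ | prev 2 | push {}
  [6] u=5 | in 1 | out ⊤ | prev 3 | push {2}
  [7] u=6 | in ⊤ | out ⊤ | prev ⊥ | push {3,4}
  [8] u=7 | in 4 | out 4 | prev ⊥ | push {}
  [9] u=0 | in ⊤ | out ⊤ | prev 4 | push {7}
  [10] u=2 | in ⊤ | out ⊤ | ==
  [11] u=3 | in ⊤ | out ⊤ | prev 3 | push {0,6}
  [12] u=4 | in ⊤ | out ⊤ | ==
  [13] u=7 | in ⊤ | out ⊤ | prev 4 | push {2,3}
  [14] u=0 | in ⊤ | out ⊤ | ==
  [15] u=6 | in ⊤ | out ⊤ | ==
  [16] u=2 | in ⊤ | out ⊤ | ==
  [17] u=3 | in ⊤ | out ⊤ | ==

Converged values:
  [0] ⊤
  [1] 1
  [2] ⊤
  [3] ⊤
  [4] ⊤
  [5] ⊤
  [6] ⊤
  [7] ⊤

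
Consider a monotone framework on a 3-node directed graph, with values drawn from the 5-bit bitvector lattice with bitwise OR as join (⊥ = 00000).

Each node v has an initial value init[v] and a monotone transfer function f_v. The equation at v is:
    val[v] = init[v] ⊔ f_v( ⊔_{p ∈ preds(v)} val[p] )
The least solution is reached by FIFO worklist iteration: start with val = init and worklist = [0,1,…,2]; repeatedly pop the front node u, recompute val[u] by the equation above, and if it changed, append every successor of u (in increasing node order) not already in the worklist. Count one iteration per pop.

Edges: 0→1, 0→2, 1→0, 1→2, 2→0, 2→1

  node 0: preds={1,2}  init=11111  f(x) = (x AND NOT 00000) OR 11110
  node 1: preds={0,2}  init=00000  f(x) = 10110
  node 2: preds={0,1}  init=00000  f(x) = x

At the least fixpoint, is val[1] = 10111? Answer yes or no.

no

Trace (5 dequeues):
  [1] u=0 | in 00000 | out 11111 | ==
  [2] u=1 | in 11111 | out 10110 | prev 00000 | push {0}
  [3] u=2 | in 11111 | out 11111 | prev 00000 | push {1}
  [4] u=0 | in 11111 | out 11111 | ==
  [5] u=1 | in 11111 | out 10110 | ==

Converged values:
  [0] 11111
  [1] 10110
  [2] 11111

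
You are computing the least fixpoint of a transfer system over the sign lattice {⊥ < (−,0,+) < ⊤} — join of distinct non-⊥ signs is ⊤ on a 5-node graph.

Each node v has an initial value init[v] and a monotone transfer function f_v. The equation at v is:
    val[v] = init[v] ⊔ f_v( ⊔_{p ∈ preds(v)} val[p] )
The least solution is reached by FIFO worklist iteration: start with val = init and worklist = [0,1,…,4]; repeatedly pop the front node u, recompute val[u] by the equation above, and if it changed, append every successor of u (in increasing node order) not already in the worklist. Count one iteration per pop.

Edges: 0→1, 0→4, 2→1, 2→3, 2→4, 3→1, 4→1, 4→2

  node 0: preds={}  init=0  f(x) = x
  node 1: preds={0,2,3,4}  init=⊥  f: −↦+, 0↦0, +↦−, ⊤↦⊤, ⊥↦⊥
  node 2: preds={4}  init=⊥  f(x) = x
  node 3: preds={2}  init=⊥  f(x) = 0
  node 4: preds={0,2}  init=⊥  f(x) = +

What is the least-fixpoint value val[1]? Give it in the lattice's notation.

⊤

Worklist (10 pops):
  #1 pop 0: in=⊥ → 0 (no change)
  #2 pop 1: in=0 → 0 (was ⊥); enqueue []
  #3 pop 2: in=⊥ → ⊥ (no change)
  #4 pop 3: in=⊥ → 0 (was ⊥); enqueue [1]
  #5 pop 4: in=0 → + (was ⊥); enqueue [2]
  #6 pop 1: in=⊤ → ⊤ (was 0); enqueue []
  #7 pop 2: in=+ → + (was ⊥); enqueue [1,3,4]
  #8 pop 1: in=⊤ → ⊤ (no change)
  #9 pop 3: in=+ → 0 (no change)
  #10 pop 4: in=⊤ → + (no change)

Fixpoint:
  val[0] = 0
  val[1] = ⊤
  val[2] = +
  val[3] = 0
  val[4] = +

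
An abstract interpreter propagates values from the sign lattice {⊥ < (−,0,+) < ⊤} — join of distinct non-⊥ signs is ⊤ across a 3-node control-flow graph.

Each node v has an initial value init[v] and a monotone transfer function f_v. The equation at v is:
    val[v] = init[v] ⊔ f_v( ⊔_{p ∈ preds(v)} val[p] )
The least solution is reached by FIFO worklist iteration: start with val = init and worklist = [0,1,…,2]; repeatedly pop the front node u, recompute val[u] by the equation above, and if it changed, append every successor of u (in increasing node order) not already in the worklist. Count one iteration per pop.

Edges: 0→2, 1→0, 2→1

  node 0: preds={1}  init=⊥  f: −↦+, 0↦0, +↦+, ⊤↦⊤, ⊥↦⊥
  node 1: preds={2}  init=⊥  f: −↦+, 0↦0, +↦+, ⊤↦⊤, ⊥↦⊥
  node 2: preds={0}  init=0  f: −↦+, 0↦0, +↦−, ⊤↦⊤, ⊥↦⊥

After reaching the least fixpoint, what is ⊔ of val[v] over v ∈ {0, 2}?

Iteration log — 5 steps:
  step 1. node 0  ⊔preds=⊥  new=⊥  stable
  step 2. node 1  ⊔preds=0  new=0  old=⊥  +wl: 0
  step 3. node 2  ⊔preds=⊥  new=0  stable
  step 4. node 0  ⊔preds=0  new=0  old=⊥  +wl: 2
  step 5. node 2  ⊔preds=0  new=0  stable

Least fixpoint reached:
  node 0: 0
  node 1: 0
  node 2: 0

0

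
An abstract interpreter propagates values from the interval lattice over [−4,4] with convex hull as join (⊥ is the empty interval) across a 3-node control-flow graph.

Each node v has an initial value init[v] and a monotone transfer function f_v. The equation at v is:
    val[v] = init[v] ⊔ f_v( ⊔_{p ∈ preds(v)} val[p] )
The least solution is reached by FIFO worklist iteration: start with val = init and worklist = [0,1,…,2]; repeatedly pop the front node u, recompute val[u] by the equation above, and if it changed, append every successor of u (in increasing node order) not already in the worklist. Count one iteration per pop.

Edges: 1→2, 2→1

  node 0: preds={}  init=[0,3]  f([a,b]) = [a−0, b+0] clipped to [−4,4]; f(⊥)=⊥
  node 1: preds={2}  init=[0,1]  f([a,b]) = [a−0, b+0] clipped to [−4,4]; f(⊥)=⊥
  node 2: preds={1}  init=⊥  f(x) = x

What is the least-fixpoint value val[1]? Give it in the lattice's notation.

[0,1]

Trace (4 dequeues):
  [1] u=0 | in ⊥ | out [0,3] | ==
  [2] u=1 | in ⊥ | out [0,1] | ==
  [3] u=2 | in [0,1] | out [0,1] | prev ⊥ | push {1}
  [4] u=1 | in [0,1] | out [0,1] | ==

Converged values:
  [0] [0,3]
  [1] [0,1]
  [2] [0,1]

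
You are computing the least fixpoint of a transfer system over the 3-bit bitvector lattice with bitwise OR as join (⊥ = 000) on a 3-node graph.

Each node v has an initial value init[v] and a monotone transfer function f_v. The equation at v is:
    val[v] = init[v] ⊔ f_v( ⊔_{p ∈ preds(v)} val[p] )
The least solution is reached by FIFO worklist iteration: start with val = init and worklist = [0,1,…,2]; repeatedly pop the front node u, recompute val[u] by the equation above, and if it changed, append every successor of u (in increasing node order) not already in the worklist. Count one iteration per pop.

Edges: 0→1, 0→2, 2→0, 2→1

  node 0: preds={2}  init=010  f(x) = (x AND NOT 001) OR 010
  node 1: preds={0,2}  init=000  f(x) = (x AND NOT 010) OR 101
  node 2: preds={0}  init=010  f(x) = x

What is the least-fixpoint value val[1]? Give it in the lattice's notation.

Iteration log — 3 steps:
  step 1. node 0  ⊔preds=010  new=010  stable
  step 2. node 1  ⊔preds=010  new=101  old=000  +wl: 
  step 3. node 2  ⊔preds=010  new=010  stable

Least fixpoint reached:
  node 0: 010
  node 1: 101
  node 2: 010

101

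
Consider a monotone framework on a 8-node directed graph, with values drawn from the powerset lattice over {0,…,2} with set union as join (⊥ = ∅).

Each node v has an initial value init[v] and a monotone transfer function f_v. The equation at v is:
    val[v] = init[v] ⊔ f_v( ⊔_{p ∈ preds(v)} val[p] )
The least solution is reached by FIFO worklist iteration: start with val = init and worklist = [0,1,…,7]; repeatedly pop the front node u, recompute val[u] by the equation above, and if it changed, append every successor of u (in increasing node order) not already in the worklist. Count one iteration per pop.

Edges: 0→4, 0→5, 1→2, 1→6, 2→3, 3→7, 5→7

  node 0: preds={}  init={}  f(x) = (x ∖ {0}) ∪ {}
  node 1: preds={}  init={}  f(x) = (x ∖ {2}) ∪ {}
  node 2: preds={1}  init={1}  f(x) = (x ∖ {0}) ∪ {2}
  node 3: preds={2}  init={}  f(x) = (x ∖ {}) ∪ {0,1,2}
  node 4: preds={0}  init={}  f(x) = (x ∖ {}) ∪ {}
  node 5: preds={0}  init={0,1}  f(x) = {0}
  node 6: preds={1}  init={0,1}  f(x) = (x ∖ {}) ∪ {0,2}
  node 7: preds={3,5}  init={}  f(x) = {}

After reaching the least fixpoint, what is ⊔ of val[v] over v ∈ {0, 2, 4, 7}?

Worklist (8 pops):
  #1 pop 0: in={} → {} (no change)
  #2 pop 1: in={} → {} (no change)
  #3 pop 2: in={} → {1,2} (was {1}); enqueue []
  #4 pop 3: in={1,2} → {0,1,2} (was {}); enqueue []
  #5 pop 4: in={} → {} (no change)
  #6 pop 5: in={} → {0,1} (no change)
  #7 pop 6: in={} → {0,1,2} (was {0,1}); enqueue []
  #8 pop 7: in={0,1,2} → {} (no change)

Fixpoint:
  val[0] = {}
  val[1] = {}
  val[2] = {1,2}
  val[3] = {0,1,2}
  val[4] = {}
  val[5] = {0,1}
  val[6] = {0,1,2}
  val[7] = {}

{1,2}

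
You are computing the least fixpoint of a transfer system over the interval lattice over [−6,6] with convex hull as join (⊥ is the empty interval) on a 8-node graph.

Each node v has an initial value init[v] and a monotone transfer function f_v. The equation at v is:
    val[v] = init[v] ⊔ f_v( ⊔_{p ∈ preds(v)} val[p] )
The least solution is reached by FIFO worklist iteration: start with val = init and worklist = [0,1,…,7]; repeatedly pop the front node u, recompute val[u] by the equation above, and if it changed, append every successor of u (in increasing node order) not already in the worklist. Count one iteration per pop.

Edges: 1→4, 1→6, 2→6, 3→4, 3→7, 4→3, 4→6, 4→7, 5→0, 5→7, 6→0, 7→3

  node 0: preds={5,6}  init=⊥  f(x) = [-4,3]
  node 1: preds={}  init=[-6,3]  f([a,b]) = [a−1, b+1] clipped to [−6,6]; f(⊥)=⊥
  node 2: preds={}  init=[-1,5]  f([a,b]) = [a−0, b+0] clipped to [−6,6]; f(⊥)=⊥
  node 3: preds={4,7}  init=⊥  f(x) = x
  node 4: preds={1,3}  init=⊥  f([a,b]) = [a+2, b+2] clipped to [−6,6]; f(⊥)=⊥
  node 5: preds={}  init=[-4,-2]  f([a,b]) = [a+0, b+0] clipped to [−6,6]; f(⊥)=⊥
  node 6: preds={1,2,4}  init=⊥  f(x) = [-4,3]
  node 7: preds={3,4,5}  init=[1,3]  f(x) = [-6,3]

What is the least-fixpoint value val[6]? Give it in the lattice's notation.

[-4,3]

Trace (16 dequeues):
  [1] u=0 | in [-4,-2] | out [-4,3] | prev ⊥ | push {}
  [2] u=1 | in ⊥ | out [-6,3] | ==
  [3] u=2 | in ⊥ | out [-1,5] | ==
  [4] u=3 | in [1,3] | out [1,3] | prev ⊥ | push {}
  [5] u=4 | in [-6,3] | out [-4,5] | prev ⊥ | push {3}
  [6] u=5 | in ⊥ | out [-4,-2] | ==
  [7] u=6 | in [-6,5] | out [-4,3] | prev ⊥ | push {0}
  [8] u=7 | in [-4,5] | out [-6,3] | prev [1,3] | push {}
  [9] u=3 | in [-6,5] | out [-6,5] | prev [1,3] | push {4,7}
  [10] u=0 | in [-4,3] | out [-4,3] | ==
  [11] u=4 | in [-6,5] | out [-4,6] | prev [-4,5] | push {3,6}
  [12] u=7 | in [-6,6] | out [-6,3] | ==
  [13] u=3 | in [-6,6] | out [-6,6] | prev [-6,5] | push {4,7}
  [14] u=6 | in [-6,6] | out [-4,3] | ==
  [15] u=4 | in [-6,6] | out [-4,6] | ==
  [16] u=7 | in [-6,6] | out [-6,3] | ==

Converged values:
  [0] [-4,3]
  [1] [-6,3]
  [2] [-1,5]
  [3] [-6,6]
  [4] [-4,6]
  [5] [-4,-2]
  [6] [-4,3]
  [7] [-6,3]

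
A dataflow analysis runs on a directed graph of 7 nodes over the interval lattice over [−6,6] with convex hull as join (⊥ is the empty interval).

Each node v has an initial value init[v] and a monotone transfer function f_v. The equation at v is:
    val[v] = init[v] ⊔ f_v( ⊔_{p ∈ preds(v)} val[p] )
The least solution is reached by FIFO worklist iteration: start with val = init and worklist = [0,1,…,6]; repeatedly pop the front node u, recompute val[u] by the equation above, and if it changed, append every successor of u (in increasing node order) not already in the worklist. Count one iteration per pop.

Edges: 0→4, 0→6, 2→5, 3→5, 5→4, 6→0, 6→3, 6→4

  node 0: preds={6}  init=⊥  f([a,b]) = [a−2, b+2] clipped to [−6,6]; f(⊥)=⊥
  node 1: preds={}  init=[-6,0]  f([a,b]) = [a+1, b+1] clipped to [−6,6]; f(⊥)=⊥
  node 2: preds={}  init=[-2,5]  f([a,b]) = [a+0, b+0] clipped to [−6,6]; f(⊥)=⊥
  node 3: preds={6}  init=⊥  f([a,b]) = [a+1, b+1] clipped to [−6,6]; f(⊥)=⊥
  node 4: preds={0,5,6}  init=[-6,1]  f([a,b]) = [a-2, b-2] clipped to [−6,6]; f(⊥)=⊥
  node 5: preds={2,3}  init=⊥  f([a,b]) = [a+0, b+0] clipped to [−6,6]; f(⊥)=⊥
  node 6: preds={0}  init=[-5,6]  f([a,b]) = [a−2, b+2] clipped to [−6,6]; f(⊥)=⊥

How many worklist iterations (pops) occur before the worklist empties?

12

Iteration log — 12 steps:
  step 1. node 0  ⊔preds=[-5,6]  new=[-6,6]  old=⊥  +wl: 
  step 2. node 1  ⊔preds=⊥  new=[-6,0]  stable
  step 3. node 2  ⊔preds=⊥  new=[-2,5]  stable
  step 4. node 3  ⊔preds=[-5,6]  new=[-4,6]  old=⊥  +wl: 
  step 5. node 4  ⊔preds=[-6,6]  new=[-6,4]  old=[-6,1]  +wl: 
  step 6. node 5  ⊔preds=[-4,6]  new=[-4,6]  old=⊥  +wl: 4
  step 7. node 6  ⊔preds=[-6,6]  new=[-6,6]  old=[-5,6]  +wl: 0,3
  step 8. node 4  ⊔preds=[-6,6]  new=[-6,4]  stable
  step 9. node 0  ⊔preds=[-6,6]  new=[-6,6]  stable
  step 10. node 3  ⊔preds=[-6,6]  new=[-5,6]  old=[-4,6]  +wl: 5
  step 11. node 5  ⊔preds=[-5,6]  new=[-5,6]  old=[-4,6]  +wl: 4
  step 12. node 4  ⊔preds=[-6,6]  new=[-6,4]  stable

Least fixpoint reached:
  node 0: [-6,6]
  node 1: [-6,0]
  node 2: [-2,5]
  node 3: [-5,6]
  node 4: [-6,4]
  node 5: [-5,6]
  node 6: [-6,6]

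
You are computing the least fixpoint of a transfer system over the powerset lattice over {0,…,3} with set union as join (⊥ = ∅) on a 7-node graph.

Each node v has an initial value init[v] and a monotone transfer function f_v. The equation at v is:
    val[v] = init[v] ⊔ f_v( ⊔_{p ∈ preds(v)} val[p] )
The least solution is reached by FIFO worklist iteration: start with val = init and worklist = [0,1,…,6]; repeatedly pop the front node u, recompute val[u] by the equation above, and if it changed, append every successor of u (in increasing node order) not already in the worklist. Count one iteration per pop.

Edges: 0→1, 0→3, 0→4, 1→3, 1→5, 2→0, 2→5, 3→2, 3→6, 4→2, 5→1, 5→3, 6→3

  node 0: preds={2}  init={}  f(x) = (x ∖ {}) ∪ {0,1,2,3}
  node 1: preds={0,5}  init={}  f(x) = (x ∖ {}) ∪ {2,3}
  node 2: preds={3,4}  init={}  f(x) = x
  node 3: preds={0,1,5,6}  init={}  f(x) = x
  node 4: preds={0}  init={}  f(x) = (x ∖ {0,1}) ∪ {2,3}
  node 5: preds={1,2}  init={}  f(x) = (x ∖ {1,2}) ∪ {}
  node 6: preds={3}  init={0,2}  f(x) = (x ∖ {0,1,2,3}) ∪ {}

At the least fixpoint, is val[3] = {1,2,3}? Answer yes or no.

no

Worklist (12 pops):
  #1 pop 0: in={} → {0,1,2,3} (was {}); enqueue []
  #2 pop 1: in={0,1,2,3} → {0,1,2,3} (was {}); enqueue []
  #3 pop 2: in={} → {} (no change)
  #4 pop 3: in={0,1,2,3} → {0,1,2,3} (was {}); enqueue [2]
  #5 pop 4: in={0,1,2,3} → {2,3} (was {}); enqueue []
  #6 pop 5: in={0,1,2,3} → {0,3} (was {}); enqueue [1,3]
  #7 pop 6: in={0,1,2,3} → {0,2} (no change)
  #8 pop 2: in={0,1,2,3} → {0,1,2,3} (was {}); enqueue [0,5]
  #9 pop 1: in={0,1,2,3} → {0,1,2,3} (no change)
  #10 pop 3: in={0,1,2,3} → {0,1,2,3} (no change)
  #11 pop 0: in={0,1,2,3} → {0,1,2,3} (no change)
  #12 pop 5: in={0,1,2,3} → {0,3} (no change)

Fixpoint:
  val[0] = {0,1,2,3}
  val[1] = {0,1,2,3}
  val[2] = {0,1,2,3}
  val[3] = {0,1,2,3}
  val[4] = {2,3}
  val[5] = {0,3}
  val[6] = {0,2}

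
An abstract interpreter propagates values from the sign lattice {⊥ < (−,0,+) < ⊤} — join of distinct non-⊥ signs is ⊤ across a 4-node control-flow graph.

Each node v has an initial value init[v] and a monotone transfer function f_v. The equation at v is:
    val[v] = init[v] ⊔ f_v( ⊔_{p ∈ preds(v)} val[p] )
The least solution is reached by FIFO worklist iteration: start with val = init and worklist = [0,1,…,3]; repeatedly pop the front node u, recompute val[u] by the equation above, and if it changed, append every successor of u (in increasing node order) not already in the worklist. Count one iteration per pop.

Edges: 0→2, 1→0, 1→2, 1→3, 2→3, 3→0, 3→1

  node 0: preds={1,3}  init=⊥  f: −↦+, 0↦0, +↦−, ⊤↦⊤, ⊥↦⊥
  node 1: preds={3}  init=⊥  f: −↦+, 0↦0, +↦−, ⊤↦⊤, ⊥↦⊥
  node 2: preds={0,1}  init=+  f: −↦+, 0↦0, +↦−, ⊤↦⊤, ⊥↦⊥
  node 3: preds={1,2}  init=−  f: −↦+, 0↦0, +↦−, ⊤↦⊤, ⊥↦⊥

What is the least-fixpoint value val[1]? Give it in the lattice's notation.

Worklist (9 pops):
  #1 pop 0: in=− → + (was ⊥); enqueue []
  #2 pop 1: in=− → + (was ⊥); enqueue [0]
  #3 pop 2: in=+ → ⊤ (was +); enqueue []
  #4 pop 3: in=⊤ → ⊤ (was −); enqueue [1]
  #5 pop 0: in=⊤ → ⊤ (was +); enqueue [2]
  #6 pop 1: in=⊤ → ⊤ (was +); enqueue [0,3]
  #7 pop 2: in=⊤ → ⊤ (no change)
  #8 pop 0: in=⊤ → ⊤ (no change)
  #9 pop 3: in=⊤ → ⊤ (no change)

Fixpoint:
  val[0] = ⊤
  val[1] = ⊤
  val[2] = ⊤
  val[3] = ⊤

⊤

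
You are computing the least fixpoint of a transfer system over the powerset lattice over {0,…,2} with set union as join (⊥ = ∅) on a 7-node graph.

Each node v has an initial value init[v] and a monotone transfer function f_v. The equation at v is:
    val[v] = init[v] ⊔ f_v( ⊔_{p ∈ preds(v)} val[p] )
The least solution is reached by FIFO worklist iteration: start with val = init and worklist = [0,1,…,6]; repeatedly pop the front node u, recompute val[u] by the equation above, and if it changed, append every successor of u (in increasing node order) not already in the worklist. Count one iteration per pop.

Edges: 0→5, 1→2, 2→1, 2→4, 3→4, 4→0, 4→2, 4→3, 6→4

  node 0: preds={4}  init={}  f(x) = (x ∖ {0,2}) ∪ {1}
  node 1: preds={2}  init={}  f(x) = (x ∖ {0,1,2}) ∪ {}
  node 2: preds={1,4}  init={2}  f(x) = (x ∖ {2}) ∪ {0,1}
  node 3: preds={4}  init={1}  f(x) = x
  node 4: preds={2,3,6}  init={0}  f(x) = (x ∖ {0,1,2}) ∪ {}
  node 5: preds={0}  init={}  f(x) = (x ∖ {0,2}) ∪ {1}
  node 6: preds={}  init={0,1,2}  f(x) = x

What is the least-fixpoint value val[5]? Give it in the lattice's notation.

Iteration log — 8 steps:
  step 1. node 0  ⊔preds={0}  new={1}  old={}  +wl: 
  step 2. node 1  ⊔preds={2}  new={}  stable
  step 3. node 2  ⊔preds={0}  new={0,1,2}  old={2}  +wl: 1
  step 4. node 3  ⊔preds={0}  new={0,1}  old={1}  +wl: 
  step 5. node 4  ⊔preds={0,1,2}  new={0}  stable
  step 6. node 5  ⊔preds={1}  new={1}  old={}  +wl: 
  step 7. node 6  ⊔preds={}  new={0,1,2}  stable
  step 8. node 1  ⊔preds={0,1,2}  new={}  stable

Least fixpoint reached:
  node 0: {1}
  node 1: {}
  node 2: {0,1,2}
  node 3: {0,1}
  node 4: {0}
  node 5: {1}
  node 6: {0,1,2}

{1}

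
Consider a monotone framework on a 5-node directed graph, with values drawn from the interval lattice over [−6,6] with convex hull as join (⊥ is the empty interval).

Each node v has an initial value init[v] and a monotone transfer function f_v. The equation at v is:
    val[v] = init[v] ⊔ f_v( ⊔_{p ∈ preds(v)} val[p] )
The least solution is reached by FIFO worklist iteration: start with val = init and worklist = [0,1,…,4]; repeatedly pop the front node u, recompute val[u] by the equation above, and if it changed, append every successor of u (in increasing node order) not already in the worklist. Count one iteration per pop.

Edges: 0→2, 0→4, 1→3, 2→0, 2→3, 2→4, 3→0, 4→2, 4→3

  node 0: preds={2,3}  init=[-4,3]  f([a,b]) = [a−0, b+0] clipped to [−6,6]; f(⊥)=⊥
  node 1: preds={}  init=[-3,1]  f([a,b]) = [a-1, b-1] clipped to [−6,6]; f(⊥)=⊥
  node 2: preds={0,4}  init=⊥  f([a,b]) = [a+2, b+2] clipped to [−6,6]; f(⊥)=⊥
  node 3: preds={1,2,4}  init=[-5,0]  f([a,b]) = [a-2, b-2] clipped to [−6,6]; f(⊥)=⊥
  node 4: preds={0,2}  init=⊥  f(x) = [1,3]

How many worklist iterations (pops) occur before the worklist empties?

12

Iteration log — 12 steps:
  step 1. node 0  ⊔preds=[-5,0]  new=[-5,3]  old=[-4,3]  +wl: 
  step 2. node 1  ⊔preds=⊥  new=[-3,1]  stable
  step 3. node 2  ⊔preds=[-5,3]  new=[-3,5]  old=⊥  +wl: 0
  step 4. node 3  ⊔preds=[-3,5]  new=[-5,3]  old=[-5,0]  +wl: 
  step 5. node 4  ⊔preds=[-5,5]  new=[1,3]  old=⊥  +wl: 2,3
  step 6. node 0  ⊔preds=[-5,5]  new=[-5,5]  old=[-5,3]  +wl: 4
  step 7. node 2  ⊔preds=[-5,5]  new=[-3,6]  old=[-3,5]  +wl: 0
  step 8. node 3  ⊔preds=[-3,6]  new=[-5,4]  old=[-5,3]  +wl: 
  step 9. node 4  ⊔preds=[-5,6]  new=[1,3]  stable
  step 10. node 0  ⊔preds=[-5,6]  new=[-5,6]  old=[-5,5]  +wl: 2,4
  step 11. node 2  ⊔preds=[-5,6]  new=[-3,6]  stable
  step 12. node 4  ⊔preds=[-5,6]  new=[1,3]  stable

Least fixpoint reached:
  node 0: [-5,6]
  node 1: [-3,1]
  node 2: [-3,6]
  node 3: [-5,4]
  node 4: [1,3]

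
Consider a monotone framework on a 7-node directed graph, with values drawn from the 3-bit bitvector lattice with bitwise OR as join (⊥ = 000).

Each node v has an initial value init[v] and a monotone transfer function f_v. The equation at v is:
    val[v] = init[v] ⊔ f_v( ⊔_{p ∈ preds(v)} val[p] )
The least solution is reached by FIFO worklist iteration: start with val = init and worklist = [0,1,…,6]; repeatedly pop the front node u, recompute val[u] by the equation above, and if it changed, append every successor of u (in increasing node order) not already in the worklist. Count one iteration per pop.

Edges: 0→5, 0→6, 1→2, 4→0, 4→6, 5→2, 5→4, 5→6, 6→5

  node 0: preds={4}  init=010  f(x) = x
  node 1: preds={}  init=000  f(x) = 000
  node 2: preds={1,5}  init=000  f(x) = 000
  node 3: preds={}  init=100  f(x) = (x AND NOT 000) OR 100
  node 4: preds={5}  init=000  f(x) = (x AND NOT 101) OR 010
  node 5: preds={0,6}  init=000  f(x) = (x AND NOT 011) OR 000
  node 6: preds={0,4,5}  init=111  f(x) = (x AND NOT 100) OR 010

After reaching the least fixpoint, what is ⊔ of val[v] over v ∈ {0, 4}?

010

Worklist (10 pops):
  #1 pop 0: in=000 → 010 (no change)
  #2 pop 1: in=000 → 000 (no change)
  #3 pop 2: in=000 → 000 (no change)
  #4 pop 3: in=000 → 100 (no change)
  #5 pop 4: in=000 → 010 (was 000); enqueue [0]
  #6 pop 5: in=111 → 100 (was 000); enqueue [2,4]
  #7 pop 6: in=110 → 111 (no change)
  #8 pop 0: in=010 → 010 (no change)
  #9 pop 2: in=100 → 000 (no change)
  #10 pop 4: in=100 → 010 (no change)

Fixpoint:
  val[0] = 010
  val[1] = 000
  val[2] = 000
  val[3] = 100
  val[4] = 010
  val[5] = 100
  val[6] = 111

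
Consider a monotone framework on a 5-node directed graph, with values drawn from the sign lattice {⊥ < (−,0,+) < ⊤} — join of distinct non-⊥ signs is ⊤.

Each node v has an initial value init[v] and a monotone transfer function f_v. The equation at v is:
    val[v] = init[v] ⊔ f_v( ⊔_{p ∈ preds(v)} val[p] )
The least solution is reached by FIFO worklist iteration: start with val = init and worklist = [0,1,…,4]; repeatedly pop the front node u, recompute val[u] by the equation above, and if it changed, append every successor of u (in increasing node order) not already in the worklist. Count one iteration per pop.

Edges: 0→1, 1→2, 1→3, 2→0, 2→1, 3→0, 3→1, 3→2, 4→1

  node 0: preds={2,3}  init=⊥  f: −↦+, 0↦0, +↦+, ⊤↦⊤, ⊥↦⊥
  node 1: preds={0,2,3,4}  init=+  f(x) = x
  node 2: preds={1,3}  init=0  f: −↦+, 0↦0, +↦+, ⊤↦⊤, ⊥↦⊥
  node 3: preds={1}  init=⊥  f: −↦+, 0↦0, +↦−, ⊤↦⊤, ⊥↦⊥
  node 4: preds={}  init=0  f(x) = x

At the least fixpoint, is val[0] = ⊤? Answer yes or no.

Trace (8 dequeues):
  [1] u=0 | in 0 | out 0 | prev ⊥ | push {}
  [2] u=1 | in 0 | out ⊤ | prev + | push {}
  [3] u=2 | in ⊤ | out ⊤ | prev 0 | push {0,1}
  [4] u=3 | in ⊤ | out ⊤ | prev ⊥ | push {2}
  [5] u=4 | in ⊥ | out 0 | ==
  [6] u=0 | in ⊤ | out ⊤ | prev 0 | push {}
  [7] u=1 | in ⊤ | out ⊤ | ==
  [8] u=2 | in ⊤ | out ⊤ | ==

Converged values:
  [0] ⊤
  [1] ⊤
  [2] ⊤
  [3] ⊤
  [4] 0

yes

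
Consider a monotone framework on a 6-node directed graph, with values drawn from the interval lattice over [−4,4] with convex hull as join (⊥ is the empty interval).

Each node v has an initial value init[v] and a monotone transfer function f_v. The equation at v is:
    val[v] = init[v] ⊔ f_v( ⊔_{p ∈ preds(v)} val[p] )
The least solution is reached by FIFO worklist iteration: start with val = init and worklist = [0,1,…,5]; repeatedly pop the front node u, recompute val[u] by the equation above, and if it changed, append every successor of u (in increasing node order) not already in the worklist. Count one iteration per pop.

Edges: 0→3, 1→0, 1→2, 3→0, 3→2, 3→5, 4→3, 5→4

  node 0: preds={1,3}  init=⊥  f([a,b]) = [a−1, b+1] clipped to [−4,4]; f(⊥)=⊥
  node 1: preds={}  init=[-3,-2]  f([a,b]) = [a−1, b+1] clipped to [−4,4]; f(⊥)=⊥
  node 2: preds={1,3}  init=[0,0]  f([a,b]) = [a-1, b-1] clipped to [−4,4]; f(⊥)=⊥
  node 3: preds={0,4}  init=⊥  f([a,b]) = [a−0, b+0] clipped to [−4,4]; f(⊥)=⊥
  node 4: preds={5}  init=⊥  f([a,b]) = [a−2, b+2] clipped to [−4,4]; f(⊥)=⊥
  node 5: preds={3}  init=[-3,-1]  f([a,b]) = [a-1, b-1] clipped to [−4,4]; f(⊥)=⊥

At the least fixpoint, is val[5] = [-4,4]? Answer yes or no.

no

Trace (30 dequeues):
  [1] u=0 | in [-3,-2] | out [-4,-1] | prev ⊥ | push {}
  [2] u=1 | in ⊥ | out [-3,-2] | ==
  [3] u=2 | in [-3,-2] | out [-4,0] | prev [0,0] | push {}
  [4] u=3 | in [-4,-1] | out [-4,-1] | prev ⊥ | push {0,2}
  [5] u=4 | in [-3,-1] | out [-4,1] | prev ⊥ | push {3}
  [6] u=5 | in [-4,-1] | out [-4,-1] | prev [-3,-1] | push {4}
  [7] u=0 | in [-4,-1] | out [-4,0] | prev [-4,-1] | push {}
  [8] u=2 | in [-4,-1] | out [-4,0] | ==
  [9] u=3 | in [-4,1] | out [-4,1] | prev [-4,-1] | push {0,2,5}
  [10] u=4 | in [-4,-1] | out [-4,1] | ==
  [11] u=0 | in [-4,1] | out [-4,2] | prev [-4,0] | push {3}
  [12] u=2 | in [-4,1] | out [-4,0] | ==
  [13] u=5 | in [-4,1] | out [-4,0] | prev [-4,-1] | push {4}
  [14] u=3 | in [-4,2] | out [-4,2] | prev [-4,1] | push {0,2,5}
  [15] u=4 | in [-4,0] | out [-4,2] | prev [-4,1] | push {3}
  [16] u=0 | in [-4,2] | out [-4,3] | prev [-4,2] | push {}
  [17] u=2 | in [-4,2] | out [-4,1] | prev [-4,0] | push {}
  [18] u=5 | in [-4,2] | out [-4,1] | prev [-4,0] | push {4}
  [19] u=3 | in [-4,3] | out [-4,3] | prev [-4,2] | push {0,2,5}
  [20] u=4 | in [-4,1] | out [-4,3] | prev [-4,2] | push {3}
  [21] u=0 | in [-4,3] | out [-4,4] | prev [-4,3] | push {}
  [22] u=2 | in [-4,3] | out [-4,2] | prev [-4,1] | push {}
  [23] u=5 | in [-4,3] | out [-4,2] | prev [-4,1] | push {4}
  [24] u=3 | in [-4,4] | out [-4,4] | prev [-4,3] | push {0,2,5}
  [25] u=4 | in [-4,2] | out [-4,4] | prev [-4,3] | push {3}
  [26] u=0 | in [-4,4] | out [-4,4] | ==
  [27] u=2 | in [-4,4] | out [-4,3] | prev [-4,2] | push {}
  [28] u=5 | in [-4,4] | out [-4,3] | prev [-4,2] | push {4}
  [29] u=3 | in [-4,4] | out [-4,4] | ==
  [30] u=4 | in [-4,3] | out [-4,4] | ==

Converged values:
  [0] [-4,4]
  [1] [-3,-2]
  [2] [-4,3]
  [3] [-4,4]
  [4] [-4,4]
  [5] [-4,3]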